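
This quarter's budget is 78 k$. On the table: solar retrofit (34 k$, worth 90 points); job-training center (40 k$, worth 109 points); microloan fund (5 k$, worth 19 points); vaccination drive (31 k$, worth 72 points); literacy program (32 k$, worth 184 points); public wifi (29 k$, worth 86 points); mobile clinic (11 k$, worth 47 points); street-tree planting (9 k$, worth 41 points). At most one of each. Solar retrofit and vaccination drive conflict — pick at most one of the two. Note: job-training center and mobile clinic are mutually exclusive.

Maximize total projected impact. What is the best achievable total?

Filling by ratio: microloan fund + literacy program + mobile clinic + street-tree planting for 291, with 21 k$ left unused.
The 9 k$ tied up in street-tree planting is better spent on public wifi — total rises to 336 (77 k$).
The closest alternative, microloan fund + literacy program + public wifi + street-tree planting, reaches only 330.

336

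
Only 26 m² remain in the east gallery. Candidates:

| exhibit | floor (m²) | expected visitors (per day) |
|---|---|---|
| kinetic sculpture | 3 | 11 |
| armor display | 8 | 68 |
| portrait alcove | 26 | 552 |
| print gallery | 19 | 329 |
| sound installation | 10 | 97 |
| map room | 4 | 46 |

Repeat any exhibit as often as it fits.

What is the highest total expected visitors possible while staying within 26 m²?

Portrait alcove uses 26 of the 26 m² and totals 552.

552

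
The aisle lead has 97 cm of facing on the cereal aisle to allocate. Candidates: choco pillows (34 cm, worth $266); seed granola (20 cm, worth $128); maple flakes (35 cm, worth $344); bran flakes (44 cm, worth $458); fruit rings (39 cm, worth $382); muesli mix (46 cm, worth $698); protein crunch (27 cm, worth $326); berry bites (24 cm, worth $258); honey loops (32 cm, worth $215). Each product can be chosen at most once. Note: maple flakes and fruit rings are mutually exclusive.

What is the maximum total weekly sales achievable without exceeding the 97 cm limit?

Density check — muesli mix 15.17, protein crunch 12.07, berry bites 10.75, bran flakes 10.41 are the best per cm.
Best packing: muesli mix + protein crunch + berry bites — 97 cm, 1282 total.

1282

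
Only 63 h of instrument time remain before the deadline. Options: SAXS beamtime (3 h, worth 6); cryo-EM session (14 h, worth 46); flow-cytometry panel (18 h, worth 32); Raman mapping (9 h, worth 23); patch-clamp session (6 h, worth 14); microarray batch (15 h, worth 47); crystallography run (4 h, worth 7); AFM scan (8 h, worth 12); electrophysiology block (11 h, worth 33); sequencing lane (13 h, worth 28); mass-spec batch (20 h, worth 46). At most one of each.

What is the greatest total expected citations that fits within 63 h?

Greedy by ratio would take SAXS beamtime + cryo-EM session + Raman mapping + patch-clamp session + microarray batch + crystallography run + electrophysiology block: 62 h used, total 176.
The 19 h tied up in Raman mapping and patch-clamp session and crystallography run is better spent on mass-spec batch — total rises to 178 (63 h).
Every other selection either busts 63 h or fails to beat 178.

178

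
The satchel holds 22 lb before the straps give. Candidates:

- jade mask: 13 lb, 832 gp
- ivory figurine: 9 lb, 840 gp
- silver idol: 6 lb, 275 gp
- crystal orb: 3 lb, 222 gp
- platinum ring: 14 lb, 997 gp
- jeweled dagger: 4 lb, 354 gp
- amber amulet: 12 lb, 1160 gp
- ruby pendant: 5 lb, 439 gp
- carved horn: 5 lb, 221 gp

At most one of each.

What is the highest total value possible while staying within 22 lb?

Ivory figurine + amber amulet uses 21 of the 22 lb and totals 2000.
Every other selection either busts 22 lb or fails to beat 2000.

2000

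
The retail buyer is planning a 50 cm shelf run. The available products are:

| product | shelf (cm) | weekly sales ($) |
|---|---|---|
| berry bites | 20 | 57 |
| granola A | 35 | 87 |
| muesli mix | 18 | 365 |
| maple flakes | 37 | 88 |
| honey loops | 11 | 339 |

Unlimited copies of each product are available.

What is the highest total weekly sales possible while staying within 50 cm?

1356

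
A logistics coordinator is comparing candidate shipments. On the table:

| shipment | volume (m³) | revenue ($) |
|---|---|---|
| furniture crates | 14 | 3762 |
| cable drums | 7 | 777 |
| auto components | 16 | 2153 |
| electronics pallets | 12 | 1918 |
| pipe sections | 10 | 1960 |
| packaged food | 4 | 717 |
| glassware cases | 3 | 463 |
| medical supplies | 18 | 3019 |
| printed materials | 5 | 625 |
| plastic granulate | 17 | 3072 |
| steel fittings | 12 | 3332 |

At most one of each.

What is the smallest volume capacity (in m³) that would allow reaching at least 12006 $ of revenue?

53

Need the lightest bundle worth ≥ 12006.
Taking furniture crates + pipe sections + plastic granulate + steel fittings gives 12126 (≥ 12006) for 53 m³.
No combination under 53 m³ hits 12006.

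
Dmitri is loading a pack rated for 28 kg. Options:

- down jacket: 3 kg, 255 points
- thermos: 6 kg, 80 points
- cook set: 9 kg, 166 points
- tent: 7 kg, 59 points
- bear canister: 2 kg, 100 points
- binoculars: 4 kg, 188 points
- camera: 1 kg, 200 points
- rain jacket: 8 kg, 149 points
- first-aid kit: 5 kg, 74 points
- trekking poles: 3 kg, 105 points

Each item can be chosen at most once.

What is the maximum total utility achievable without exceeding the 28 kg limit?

1094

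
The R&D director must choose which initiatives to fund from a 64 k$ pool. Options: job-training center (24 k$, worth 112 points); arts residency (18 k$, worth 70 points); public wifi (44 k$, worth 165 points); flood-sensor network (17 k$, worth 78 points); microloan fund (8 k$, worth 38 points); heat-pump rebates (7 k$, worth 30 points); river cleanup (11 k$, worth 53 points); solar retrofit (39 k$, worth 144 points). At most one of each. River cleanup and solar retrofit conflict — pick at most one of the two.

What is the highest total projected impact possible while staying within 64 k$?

Density check — river cleanup 4.82, microloan fund 4.75, job-training center 4.67, flood-sensor network 4.59 are the best per k$.
Job-training center + flood-sensor network + microloan fund + river cleanup uses 60 of the 64 k$ and totals 281.
An exhaustive check of the 256 subsets confirms 281.

281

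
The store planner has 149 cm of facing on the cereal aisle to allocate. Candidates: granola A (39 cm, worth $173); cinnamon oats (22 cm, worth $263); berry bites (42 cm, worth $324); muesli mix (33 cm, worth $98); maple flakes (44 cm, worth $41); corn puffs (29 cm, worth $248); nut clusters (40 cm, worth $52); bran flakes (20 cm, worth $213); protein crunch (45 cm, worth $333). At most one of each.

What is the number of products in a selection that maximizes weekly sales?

4

Optimal total is 1168.
cinnamon oats + berry bites + corn puffs + protein crunch hits 1168 at 138 cm.
Any selection reaching 1168 contains exactly 4 products.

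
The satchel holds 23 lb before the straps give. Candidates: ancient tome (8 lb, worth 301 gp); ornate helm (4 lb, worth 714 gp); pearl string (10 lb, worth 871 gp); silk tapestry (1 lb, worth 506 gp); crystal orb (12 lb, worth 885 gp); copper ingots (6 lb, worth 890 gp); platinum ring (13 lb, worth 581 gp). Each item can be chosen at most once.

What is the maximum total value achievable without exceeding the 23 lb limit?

2995

Greedy by ratio would take ornate helm + pearl string + silk tapestry + copper ingots: 21 lb used, total 2981.
Dropping pearl string frees 10 lb; slotting in crystal orb (12 lb) lifts the total to 2995 at 23 lb.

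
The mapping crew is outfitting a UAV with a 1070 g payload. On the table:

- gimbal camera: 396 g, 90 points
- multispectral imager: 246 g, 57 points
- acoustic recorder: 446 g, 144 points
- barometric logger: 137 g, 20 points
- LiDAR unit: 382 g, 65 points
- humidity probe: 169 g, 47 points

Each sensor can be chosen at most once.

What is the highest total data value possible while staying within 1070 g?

281

Filling by ratio: multispectral imager + acoustic recorder + barometric logger + humidity probe for 268, with 72 g left unused.
Replace multispectral imager and barometric logger with gimbal camera: the trade gains 13 net, giving 281 at 1011 g.
No other feasible combination exceeds 281.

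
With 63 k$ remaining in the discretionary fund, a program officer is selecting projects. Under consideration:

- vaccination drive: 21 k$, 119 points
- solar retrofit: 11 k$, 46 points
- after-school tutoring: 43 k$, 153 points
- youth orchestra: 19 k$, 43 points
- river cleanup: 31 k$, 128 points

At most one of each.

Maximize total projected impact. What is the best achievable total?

293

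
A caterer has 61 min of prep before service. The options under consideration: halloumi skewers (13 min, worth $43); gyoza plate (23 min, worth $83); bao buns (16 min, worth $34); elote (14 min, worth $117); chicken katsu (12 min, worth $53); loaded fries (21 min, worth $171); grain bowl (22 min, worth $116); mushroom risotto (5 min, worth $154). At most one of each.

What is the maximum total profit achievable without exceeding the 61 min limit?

Taking elote + chicken katsu + loaded fries + mushroom risotto: 52 min used, 495 in profit.
Runner-up chicken katsu + loaded fries + grain bowl + mushroom risotto tops out at 494.

495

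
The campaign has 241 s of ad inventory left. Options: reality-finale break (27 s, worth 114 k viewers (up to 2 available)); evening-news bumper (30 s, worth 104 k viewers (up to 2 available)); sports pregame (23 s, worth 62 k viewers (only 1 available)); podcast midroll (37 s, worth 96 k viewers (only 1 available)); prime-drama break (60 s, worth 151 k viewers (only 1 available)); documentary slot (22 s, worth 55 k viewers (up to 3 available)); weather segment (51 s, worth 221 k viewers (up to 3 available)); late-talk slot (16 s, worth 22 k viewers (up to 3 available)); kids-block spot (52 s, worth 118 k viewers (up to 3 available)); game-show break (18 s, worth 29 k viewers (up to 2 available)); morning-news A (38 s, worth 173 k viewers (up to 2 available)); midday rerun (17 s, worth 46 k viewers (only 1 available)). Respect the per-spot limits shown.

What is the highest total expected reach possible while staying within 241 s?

Greedy by ratio would take 3×weather segment + 2×morning-news A: 229 s used, total 1009.
The 51 s tied up in weather segment is better spent on 2×reality-finale break — total rises to 1016 (232 s).
Every other selection either busts 241 s or exceeds an availability limit or fails to beat 1016.

1016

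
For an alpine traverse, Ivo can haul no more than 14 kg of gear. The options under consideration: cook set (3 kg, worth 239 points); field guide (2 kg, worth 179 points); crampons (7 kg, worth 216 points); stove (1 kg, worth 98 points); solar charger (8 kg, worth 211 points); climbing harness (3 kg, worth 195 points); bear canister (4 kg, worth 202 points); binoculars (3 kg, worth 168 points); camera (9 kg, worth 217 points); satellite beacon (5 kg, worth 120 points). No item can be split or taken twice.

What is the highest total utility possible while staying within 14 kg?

913

Taking the top-ratio items first gives cook set + field guide + stove + climbing harness + binoculars for 879 (12 kg).
Dropping binoculars frees 3 kg; slotting in bear canister (4 kg) lifts the total to 913 at 13 kg.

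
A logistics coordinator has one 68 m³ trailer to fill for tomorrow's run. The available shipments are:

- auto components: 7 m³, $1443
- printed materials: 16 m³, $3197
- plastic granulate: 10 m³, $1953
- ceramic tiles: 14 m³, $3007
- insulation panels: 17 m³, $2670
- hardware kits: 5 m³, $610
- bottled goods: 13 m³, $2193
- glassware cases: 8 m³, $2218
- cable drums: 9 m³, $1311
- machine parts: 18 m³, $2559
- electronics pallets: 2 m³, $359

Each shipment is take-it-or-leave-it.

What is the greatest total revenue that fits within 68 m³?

14011

Ranking by ratio (revenue/m³): glassware cases 277.25, ceramic tiles 214.79, auto components 206.14.
The ratio heuristic lands on auto components + printed materials + plastic granulate + ceramic tiles + glassware cases + cable drums + electronics pallets (13488) but leaves 2 m³ idle.
Replace cable drums and electronics pallets with bottled goods: the trade gains 523 net, giving 14011 at 68 m³.
No other feasible combination exceeds 14011.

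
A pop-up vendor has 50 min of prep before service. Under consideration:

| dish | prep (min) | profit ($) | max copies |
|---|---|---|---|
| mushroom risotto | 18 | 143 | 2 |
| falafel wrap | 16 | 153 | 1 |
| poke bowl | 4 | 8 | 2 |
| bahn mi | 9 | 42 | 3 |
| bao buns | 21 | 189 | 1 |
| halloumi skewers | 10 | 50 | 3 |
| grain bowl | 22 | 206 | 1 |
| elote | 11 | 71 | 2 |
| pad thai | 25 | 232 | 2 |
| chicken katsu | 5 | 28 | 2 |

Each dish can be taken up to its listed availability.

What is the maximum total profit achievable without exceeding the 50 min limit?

Density check — falafel wrap 9.56, grain bowl 9.36, pad thai 9.28 are the best per min.
A density-first pass picks falafel wrap + grain bowl + elote — 430 at 49 min.
Replace falafel wrap and grain bowl and elote with 2×pad thai: the trade gains 34 net, giving 464 at 50 min.
Nothing else within 50 min beats 464.

464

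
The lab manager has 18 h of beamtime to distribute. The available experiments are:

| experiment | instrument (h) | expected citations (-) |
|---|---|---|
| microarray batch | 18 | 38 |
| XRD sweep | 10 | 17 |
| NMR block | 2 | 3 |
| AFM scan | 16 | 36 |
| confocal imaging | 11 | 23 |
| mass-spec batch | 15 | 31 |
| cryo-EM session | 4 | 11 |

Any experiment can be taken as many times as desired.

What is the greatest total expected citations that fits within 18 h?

47

NMR block + 4×cryo-EM session uses 18 of the 18 h and totals 47.
Every other selection either busts 18 h or fails to beat 47.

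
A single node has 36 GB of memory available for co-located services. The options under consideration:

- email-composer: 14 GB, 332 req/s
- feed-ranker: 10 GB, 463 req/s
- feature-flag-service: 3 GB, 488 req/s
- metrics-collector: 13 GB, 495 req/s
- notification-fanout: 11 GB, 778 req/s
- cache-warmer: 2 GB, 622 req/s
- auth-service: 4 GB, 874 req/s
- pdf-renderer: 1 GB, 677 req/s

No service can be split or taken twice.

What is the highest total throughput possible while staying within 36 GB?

3934

Greedy by ratio would take feed-ranker + feature-flag-service + notification-fanout + cache-warmer + auth-service + pdf-renderer: 31 GB used, total 3902.
The 10 GB tied up in feed-ranker is better spent on metrics-collector — total rises to 3934 (34 GB).
The closest alternative, feed-ranker + feature-flag-service + notification-fanout + cache-warmer + auth-service + pdf-renderer, reaches only 3902.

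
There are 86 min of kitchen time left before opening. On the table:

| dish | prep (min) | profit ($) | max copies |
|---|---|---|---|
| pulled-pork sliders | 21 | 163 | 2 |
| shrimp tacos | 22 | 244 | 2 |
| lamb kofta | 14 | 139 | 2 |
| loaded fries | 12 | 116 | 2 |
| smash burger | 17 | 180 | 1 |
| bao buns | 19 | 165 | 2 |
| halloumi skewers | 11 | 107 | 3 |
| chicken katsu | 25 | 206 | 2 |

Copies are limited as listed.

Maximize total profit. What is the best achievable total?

914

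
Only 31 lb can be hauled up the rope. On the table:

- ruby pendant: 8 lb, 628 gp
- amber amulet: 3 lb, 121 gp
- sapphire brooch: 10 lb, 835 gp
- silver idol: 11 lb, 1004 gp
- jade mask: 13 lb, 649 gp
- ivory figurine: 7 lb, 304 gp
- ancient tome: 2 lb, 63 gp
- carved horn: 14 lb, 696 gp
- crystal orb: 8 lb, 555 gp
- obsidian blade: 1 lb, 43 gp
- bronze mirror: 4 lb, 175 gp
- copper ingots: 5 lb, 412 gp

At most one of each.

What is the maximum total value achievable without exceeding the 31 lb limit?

A density-first pass picks sapphire brooch + silver idol + obsidian blade + bronze mirror + copper ingots — 2469 at 31 lb.
But ruby pendant + sapphire brooch + silver idol + ancient tome fits in 31 lb and reaches 2530.
Nothing else within 31 lb beats 2530.

2530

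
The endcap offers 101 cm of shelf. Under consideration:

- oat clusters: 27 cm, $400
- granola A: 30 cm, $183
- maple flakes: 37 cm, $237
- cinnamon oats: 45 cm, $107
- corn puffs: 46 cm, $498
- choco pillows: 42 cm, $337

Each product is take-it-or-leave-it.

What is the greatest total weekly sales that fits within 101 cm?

920

The ratio heuristic lands on oat clusters + corn puffs (898) but leaves 28 cm idle.
Dropping corn puffs frees 46 cm; slotting in granola A + choco pillows (72 cm) lifts the total to 920 at 99 cm.
No other feasible combination exceeds 920.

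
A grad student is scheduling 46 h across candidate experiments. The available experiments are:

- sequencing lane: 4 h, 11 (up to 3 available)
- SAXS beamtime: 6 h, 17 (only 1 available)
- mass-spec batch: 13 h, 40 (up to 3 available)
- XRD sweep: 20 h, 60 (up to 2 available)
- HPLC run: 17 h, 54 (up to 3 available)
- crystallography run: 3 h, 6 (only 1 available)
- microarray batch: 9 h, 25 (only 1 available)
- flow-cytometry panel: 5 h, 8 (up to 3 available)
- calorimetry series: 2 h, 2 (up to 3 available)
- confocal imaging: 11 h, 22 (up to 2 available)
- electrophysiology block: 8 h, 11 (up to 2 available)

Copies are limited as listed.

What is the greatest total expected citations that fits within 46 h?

141

Greedy by ratio would take sequencing lane + SAXS beamtime + 2×HPLC run + calorimetry series: 46 h used, total 138.
The 8 h tied up in SAXS beamtime and calorimetry series is better spent on 2×sequencing lane — total rises to 141 (46 h).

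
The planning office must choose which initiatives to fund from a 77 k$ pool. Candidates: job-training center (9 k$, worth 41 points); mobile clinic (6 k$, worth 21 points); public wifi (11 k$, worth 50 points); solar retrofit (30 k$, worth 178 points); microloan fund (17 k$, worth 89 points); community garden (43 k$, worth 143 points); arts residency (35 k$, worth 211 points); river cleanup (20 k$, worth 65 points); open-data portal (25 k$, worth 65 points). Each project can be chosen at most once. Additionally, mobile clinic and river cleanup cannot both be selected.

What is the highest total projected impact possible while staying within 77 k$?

The ratio heuristic lands on job-training center + solar retrofit + arts residency (430) but leaves 3 k$ idle.
Replace job-training center with public wifi: the trade gains 9 net, giving 439 at 76 k$.
Next best is job-training center + solar retrofit + arts residency at 430 (74 k$) — short by 9.

439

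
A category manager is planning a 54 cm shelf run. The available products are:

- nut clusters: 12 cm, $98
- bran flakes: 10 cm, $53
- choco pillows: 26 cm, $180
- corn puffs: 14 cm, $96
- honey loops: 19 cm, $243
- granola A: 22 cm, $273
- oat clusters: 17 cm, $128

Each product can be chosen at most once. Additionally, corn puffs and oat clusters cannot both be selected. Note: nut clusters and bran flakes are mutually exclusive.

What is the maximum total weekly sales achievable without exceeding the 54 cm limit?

Nut clusters + honey loops + granola A uses 53 of the 54 cm and totals 614.
The closest alternative, bran flakes + honey loops + granola A, reaches only 569.

614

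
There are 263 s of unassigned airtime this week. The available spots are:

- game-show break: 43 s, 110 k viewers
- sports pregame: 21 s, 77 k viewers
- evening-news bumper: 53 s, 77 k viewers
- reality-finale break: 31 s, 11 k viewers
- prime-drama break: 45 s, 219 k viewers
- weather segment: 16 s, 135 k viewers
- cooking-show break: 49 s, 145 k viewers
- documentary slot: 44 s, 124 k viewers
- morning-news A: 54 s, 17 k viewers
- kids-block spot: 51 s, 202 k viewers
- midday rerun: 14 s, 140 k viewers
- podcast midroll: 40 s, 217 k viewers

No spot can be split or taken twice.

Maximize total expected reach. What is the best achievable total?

1182

Greedy by ratio would take sports pregame + prime-drama break + weather segment + cooking-show break + kids-block spot + midday rerun + podcast midroll: 236 s used, total 1135.
The 21 s tied up in sports pregame is better spent on documentary slot — total rises to 1182 (259 s).
Runner-up game-show break + prime-drama break + weather segment + cooking-show break + kids-block spot + midday rerun + podcast midroll tops out at 1168.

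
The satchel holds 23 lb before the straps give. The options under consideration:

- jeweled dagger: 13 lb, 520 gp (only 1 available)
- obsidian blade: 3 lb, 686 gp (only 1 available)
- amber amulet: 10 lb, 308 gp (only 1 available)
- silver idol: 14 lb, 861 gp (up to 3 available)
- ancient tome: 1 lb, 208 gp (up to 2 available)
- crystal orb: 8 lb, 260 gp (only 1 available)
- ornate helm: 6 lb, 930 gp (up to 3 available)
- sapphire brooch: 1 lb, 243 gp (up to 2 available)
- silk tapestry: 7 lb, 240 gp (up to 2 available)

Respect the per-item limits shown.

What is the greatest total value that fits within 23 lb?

The ratio heuristic lands on obsidian blade + 2×ancient tome + 2×ornate helm + 2×sapphire brooch (3448) but leaves 4 lb idle.
The 2 lb tied up in 2×ancient tome is better spent on ornate helm — total rises to 3962 (23 lb).
No other feasible combination exceeds 3962.

3962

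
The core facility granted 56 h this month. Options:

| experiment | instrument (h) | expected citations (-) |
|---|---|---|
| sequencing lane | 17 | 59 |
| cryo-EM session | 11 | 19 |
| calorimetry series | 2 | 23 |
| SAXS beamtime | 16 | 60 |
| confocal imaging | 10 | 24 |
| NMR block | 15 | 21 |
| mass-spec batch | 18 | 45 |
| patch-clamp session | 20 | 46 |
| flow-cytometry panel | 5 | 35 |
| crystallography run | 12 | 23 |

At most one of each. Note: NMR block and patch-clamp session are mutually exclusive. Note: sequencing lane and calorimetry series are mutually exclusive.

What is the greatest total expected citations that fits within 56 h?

199

Sequencing lane + SAXS beamtime + mass-spec batch + flow-cytometry panel uses 56 of the 56 h and totals 199.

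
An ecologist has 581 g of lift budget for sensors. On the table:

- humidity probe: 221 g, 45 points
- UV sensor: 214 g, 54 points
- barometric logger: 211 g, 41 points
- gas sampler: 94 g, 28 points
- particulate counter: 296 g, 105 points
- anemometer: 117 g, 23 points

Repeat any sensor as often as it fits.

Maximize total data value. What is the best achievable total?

189

Density check — particulate counter 0.35, gas sampler 0.30, UV sensor 0.25, humidity probe 0.20 are the best per g.
Best packing: 3×gas sampler + particulate counter — 578 g, 189 total.
The spare 3 g is too small for any remaining sensor, and no exchange beats 189.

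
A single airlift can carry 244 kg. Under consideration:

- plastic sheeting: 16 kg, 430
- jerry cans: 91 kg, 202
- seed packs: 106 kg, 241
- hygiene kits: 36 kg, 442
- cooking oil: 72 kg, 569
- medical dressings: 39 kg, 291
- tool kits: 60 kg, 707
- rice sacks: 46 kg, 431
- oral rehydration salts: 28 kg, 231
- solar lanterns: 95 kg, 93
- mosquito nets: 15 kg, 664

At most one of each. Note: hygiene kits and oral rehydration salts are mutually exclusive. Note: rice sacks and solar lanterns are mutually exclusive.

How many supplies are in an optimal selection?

6

The maximum people served within 244 kg is 3103.
For example plastic sheeting + hygiene kits + cooking oil + medical dressings + tool kits + mosquito nets achieves it, using 238 kg.
Any selection reaching 3103 contains exactly 6 supplies.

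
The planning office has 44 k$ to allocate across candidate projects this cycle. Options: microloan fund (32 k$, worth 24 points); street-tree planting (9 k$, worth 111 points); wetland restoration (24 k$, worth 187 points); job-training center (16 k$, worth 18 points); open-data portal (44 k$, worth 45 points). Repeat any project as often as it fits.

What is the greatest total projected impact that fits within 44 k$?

444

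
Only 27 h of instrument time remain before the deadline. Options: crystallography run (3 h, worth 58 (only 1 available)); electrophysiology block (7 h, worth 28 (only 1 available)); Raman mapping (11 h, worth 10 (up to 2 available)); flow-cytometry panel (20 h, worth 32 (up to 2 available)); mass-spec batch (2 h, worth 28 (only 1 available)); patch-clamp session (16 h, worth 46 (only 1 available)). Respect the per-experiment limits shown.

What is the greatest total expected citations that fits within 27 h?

Density check — crystallography run 19.33, mass-spec batch 14.00, electrophysiology block 4.00, patch-clamp session 2.88 are the best per h.
A density-first pass picks crystallography run + electrophysiology block + Raman mapping + mass-spec batch — 124 at 23 h.
The 18 h tied up in electrophysiology block and Raman mapping is better spent on patch-clamp session — total rises to 132 (21 h).
Nothing else within 27 h beats 132.

132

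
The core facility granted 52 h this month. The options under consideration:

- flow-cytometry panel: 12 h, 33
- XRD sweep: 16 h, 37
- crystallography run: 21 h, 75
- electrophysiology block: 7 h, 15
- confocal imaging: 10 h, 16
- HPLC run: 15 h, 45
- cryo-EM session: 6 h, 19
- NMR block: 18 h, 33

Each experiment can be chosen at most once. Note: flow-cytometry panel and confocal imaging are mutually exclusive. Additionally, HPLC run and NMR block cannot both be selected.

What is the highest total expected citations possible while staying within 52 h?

Density check — crystallography run 3.57, cryo-EM session 3.17, HPLC run 3.00, flow-cytometry panel 2.75 are the best per h.
Greedy by ratio would take crystallography run + electrophysiology block + HPLC run + cryo-EM session: 49 h used, total 154.
Dropping electrophysiology block and cryo-EM session frees 13 h; slotting in XRD sweep (16 h) lifts the total to 157 at 52 h.

157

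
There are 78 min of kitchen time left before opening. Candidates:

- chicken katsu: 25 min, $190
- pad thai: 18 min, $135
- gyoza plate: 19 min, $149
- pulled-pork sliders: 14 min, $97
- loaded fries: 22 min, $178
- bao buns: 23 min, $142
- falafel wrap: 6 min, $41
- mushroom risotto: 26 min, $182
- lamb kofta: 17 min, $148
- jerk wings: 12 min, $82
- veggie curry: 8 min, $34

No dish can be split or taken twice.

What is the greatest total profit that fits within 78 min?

Greedy by ratio would take pad thai + gyoza plate + loaded fries + lamb kofta: 76 min used, total 610.
Dropping pad thai and gyoza plate frees 37 min; slotting in chicken katsu + pulled-pork sliders (39 min) lifts the total to 613 at 78 min.
Gyoza plate + pulled-pork sliders + loaded fries + falafel wrap + lamb kofta (78 min) also reaches 613 — a tie, but nothing goes higher.

613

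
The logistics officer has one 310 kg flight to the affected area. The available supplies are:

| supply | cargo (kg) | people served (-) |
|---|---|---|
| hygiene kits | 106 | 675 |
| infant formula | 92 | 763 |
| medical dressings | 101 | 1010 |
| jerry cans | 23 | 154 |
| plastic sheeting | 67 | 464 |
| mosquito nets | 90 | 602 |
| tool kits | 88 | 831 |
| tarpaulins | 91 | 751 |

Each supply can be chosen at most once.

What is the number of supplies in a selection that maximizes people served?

4

Best achievable people served is 2758.
For example infant formula + medical dressings + jerry cans + tool kits achieves it, using 304 kg.
All optima have 4 supplies.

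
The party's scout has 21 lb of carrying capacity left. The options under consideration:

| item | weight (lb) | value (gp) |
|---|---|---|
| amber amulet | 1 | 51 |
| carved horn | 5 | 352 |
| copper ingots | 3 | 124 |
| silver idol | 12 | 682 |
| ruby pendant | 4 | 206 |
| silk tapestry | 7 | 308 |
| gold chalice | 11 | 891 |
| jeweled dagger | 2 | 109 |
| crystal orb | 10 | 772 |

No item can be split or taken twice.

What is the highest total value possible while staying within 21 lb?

Gold chalice + crystal orb uses 21 of the 21 lb and totals 1663.
Next best is amber amulet + carved horn + ruby pendant + gold chalice at 1500 (21 lb) — short by 163.

1663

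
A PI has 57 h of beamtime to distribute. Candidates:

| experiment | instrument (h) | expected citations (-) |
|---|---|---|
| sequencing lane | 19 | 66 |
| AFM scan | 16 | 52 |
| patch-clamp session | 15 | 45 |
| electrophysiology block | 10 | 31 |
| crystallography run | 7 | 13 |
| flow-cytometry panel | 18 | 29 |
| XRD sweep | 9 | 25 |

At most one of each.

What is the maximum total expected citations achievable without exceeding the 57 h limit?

Filling by ratio: sequencing lane + AFM scan + electrophysiology block + XRD sweep for 174, with 3 h left unused.
Dropping electrophysiology block and XRD sweep frees 19 h; slotting in patch-clamp session + crystallography run (22 h) lifts the total to 176 at 57 h.

176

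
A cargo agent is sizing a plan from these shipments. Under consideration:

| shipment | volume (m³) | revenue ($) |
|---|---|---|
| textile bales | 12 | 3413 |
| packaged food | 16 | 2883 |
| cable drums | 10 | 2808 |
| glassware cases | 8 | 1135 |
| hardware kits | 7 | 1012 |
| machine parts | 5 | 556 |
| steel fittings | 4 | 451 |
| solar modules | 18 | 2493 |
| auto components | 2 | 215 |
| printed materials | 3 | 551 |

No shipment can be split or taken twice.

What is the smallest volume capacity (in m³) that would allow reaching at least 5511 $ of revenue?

22

Look for the lowest-volume combination reaching 5511.
textile bales + cable drums: 6221 revenue at 22 m³.
Any bundle with less than 22 m³ falls short of 5511.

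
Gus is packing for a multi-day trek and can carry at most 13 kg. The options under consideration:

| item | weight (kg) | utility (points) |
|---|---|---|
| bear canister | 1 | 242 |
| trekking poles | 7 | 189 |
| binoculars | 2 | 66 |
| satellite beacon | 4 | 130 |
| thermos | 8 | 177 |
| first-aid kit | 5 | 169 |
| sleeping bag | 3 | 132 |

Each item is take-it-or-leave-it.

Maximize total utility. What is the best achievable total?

673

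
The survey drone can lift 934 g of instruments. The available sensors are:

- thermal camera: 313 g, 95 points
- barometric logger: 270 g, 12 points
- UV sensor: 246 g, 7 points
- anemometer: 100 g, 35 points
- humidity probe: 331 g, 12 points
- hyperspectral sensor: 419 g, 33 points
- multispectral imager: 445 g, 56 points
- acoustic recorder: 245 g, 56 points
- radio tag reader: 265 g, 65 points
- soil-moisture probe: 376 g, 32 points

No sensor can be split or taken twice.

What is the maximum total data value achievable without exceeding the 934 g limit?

251

Ranking by ratio (data value/g): anemometer 0.35, thermal camera 0.30, radio tag reader 0.25.
The ratio ordering already packs tightly: thermal camera + anemometer + acoustic recorder + radio tag reader, 923 g, 251.
The closest alternative, thermal camera + acoustic recorder + radio tag reader, reaches only 216.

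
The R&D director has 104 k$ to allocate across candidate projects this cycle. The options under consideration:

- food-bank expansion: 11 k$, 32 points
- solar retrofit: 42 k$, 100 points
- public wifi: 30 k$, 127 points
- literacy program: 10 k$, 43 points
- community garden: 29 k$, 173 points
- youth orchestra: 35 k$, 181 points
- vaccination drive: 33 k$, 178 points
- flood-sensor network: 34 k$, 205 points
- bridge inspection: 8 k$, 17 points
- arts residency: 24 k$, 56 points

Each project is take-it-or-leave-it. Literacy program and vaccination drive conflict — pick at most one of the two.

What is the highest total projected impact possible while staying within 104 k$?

573

The ratio ordering already packs tightly: community garden + vaccination drive + flood-sensor network + bridge inspection, 104 k$, 573.
The closest alternative, youth orchestra + vaccination drive + flood-sensor network, reaches only 564.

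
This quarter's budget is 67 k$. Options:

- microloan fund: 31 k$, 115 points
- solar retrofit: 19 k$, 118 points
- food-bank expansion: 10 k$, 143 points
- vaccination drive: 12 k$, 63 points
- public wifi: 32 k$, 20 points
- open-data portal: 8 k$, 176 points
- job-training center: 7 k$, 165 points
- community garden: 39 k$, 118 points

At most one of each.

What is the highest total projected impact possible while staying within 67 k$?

Density check — job-training center 23.57, open-data portal 22.00, food-bank expansion 14.30, solar retrofit 6.21 are the best per k$.
Taking solar retrofit + food-bank expansion + vaccination drive + open-data portal + job-training center: 56 k$ used, 665 in projected impact.
Runner-up solar retrofit + food-bank expansion + open-data portal + job-training center tops out at 602.

665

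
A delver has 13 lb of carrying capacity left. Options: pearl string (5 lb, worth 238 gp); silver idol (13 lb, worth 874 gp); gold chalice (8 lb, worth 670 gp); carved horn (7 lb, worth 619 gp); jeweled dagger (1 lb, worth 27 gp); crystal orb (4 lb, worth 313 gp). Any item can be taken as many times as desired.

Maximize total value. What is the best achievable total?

1010

Taking the top-ratio items first gives carved horn + 2×jeweled dagger + crystal orb for 986 (13 lb).
Dropping carved horn and jeweled dagger frees 8 lb; slotting in gold chalice (8 lb) lifts the total to 1010 at 13 lb.
That's the maximum — no swap from here does better than 1010.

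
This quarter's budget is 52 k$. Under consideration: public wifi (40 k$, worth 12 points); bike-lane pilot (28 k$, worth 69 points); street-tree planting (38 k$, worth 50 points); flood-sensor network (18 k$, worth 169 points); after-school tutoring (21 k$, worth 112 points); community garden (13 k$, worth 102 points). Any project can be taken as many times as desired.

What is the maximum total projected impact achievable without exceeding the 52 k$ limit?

440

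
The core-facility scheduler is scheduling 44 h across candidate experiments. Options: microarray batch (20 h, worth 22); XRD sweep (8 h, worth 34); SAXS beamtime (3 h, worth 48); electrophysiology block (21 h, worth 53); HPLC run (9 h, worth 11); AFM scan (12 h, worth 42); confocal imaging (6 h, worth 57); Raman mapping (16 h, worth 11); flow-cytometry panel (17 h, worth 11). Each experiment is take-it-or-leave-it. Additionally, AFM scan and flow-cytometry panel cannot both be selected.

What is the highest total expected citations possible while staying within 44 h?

200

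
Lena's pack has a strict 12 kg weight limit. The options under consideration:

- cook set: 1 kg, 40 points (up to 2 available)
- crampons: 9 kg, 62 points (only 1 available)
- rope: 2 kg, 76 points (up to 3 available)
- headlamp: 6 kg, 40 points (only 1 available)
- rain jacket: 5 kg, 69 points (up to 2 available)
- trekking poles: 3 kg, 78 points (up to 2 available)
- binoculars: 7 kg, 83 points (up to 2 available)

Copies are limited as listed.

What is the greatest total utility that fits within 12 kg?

388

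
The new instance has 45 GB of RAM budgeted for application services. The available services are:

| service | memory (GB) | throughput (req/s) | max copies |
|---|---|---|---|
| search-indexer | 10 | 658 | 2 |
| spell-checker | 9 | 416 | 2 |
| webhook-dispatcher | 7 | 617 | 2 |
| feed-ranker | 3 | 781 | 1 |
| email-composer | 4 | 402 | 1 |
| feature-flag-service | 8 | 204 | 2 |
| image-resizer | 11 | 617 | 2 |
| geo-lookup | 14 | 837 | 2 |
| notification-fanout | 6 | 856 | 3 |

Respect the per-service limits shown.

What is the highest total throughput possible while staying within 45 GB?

5241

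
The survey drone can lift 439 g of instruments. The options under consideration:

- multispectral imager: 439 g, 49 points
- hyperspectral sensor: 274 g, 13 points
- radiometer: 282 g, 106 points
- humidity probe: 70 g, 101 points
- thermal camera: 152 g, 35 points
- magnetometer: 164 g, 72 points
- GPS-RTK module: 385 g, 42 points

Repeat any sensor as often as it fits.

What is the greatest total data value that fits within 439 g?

606

Density check — humidity probe 1.44, magnetometer 0.44, radiometer 0.38, thermal camera 0.23 are the best per g.
6×humidity probe uses 420 of the 439 g and totals 606.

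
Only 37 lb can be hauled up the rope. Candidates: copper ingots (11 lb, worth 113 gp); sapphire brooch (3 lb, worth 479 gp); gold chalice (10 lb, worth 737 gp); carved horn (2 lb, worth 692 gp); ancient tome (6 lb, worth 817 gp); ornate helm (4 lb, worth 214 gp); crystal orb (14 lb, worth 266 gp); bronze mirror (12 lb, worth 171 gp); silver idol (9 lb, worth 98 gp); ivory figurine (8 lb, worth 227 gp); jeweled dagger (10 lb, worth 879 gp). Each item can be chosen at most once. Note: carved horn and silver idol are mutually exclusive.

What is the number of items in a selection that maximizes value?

Optimal total is 3818.
One optimal bundle: sapphire brooch + gold chalice + carved horn + ancient tome + ornate helm + jeweled dagger (35 lb).
Any selection reaching 3818 contains exactly 6 items.

6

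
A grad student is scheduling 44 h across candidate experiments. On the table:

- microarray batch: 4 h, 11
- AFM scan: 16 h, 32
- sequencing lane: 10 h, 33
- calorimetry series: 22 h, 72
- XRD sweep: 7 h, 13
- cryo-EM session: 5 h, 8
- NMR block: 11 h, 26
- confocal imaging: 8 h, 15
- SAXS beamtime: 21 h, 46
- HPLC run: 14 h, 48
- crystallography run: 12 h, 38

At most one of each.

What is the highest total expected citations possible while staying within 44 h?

Greedy by ratio would take microarray batch + sequencing lane + HPLC run + crystallography run: 40 h used, total 130.
Dropping microarray batch and HPLC run frees 18 h; slotting in calorimetry series (22 h) lifts the total to 143 at 44 h.

143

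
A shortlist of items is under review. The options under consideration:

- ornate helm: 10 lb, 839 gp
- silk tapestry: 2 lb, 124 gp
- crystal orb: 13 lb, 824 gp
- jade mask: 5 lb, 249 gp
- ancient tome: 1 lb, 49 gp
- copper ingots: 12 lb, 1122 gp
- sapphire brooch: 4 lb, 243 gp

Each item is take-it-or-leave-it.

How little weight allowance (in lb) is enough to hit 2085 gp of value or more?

24

Look for the lowest-weight combination reaching 2085.
ornate helm + silk tapestry + copper ingots reaches 2085 using 24 lb.
Below 24 lb the best achievable stays under 2085.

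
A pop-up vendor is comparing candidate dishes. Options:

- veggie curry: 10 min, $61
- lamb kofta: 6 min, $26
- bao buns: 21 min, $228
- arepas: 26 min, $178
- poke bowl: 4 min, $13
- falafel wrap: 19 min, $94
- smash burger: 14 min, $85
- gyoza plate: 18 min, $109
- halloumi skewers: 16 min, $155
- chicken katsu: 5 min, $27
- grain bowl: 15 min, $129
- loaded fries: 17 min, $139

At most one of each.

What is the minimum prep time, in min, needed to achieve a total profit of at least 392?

41

Look for the lowest-prep combination reaching 392.
bao buns + poke bowl + halloumi skewers reaches 396 using 41 min.
Any bundle with less than 41 min falls short of 392.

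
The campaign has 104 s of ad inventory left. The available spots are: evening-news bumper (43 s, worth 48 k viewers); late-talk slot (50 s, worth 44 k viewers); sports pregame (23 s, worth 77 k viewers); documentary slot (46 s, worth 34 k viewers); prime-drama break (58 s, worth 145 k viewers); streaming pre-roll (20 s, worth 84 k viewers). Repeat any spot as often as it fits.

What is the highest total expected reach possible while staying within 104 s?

420

By expected reach per s: streaming pre-roll 4.20, sports pregame 3.35, prime-drama break 2.50 lead.
The ratio ordering already packs tightly: 5×streaming pre-roll, 100 s, 420.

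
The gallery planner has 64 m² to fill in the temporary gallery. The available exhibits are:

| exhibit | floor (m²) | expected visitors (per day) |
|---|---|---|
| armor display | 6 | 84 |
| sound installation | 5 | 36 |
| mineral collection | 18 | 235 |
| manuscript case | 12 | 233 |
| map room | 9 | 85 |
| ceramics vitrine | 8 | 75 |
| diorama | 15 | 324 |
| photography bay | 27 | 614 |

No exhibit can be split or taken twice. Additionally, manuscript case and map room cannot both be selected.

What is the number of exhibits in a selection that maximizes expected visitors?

Best achievable expected visitors is 1255.
One optimal bundle: armor display + manuscript case + diorama + photography bay (60 m²).
Any selection reaching 1255 contains exactly 4 exhibits.

4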